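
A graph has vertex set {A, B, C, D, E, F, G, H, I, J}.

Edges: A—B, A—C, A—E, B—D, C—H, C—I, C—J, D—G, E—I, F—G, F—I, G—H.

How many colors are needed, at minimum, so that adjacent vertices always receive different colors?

3

The cycle I-C-H-G-F-I has odd length 5, so it cannot be 2-colored; at least 3 colors are needed.
3 colors suffice: A=blue, B=red, C=red, D=blue, E=red, F=green, G=red, H=blue, I=blue, J=blue. No two adjacent vertices share a color.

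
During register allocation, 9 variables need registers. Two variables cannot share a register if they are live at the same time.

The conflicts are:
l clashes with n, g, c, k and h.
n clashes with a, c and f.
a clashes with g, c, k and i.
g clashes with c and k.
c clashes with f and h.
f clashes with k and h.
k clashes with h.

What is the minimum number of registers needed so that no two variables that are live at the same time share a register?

3

l, c, h pairwise conflict, so at least 3 registers are needed.
3 registers suffice: register 1 → {c, k, i}; register 2 → {l, a, f}; register 3 → {n, g, h}. No two conflicting variables share a register.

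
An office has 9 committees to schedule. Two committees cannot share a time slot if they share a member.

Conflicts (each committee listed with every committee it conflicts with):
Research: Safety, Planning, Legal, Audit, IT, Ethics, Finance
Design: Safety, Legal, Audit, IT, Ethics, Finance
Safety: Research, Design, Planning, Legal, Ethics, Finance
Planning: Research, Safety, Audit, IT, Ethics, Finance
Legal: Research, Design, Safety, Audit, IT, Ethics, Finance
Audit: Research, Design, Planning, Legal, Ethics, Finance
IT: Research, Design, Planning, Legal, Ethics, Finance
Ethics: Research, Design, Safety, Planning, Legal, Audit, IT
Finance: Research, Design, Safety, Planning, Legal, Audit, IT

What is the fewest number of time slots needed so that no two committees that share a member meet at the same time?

4

Design, Safety, Legal, Finance are mutually in conflict, so at least 4 time slots are needed.
4 time slots suffice: time slot 1 → {Ethics, Finance}; time slot 2 → {Research, Design}; time slot 3 → {Planning, Legal}; time slot 4 → {Safety, Audit, IT}. Every pair that conflicts lands in different time slots.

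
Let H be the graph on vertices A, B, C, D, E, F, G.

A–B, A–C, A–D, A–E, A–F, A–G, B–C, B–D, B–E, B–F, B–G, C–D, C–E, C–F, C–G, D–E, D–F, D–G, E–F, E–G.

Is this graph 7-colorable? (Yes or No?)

The chromatic number is 6. A, B, C, D, E, G are pairwise adjacent (a clique of size 6), so at least 6 colors are needed.
A valid assignment using 6 colors: A=2, B=3, C=1, D=5, E=4, F=6, G=6.
Since 7 ≥ 6, a proper 7-coloring certainly exists.

Yes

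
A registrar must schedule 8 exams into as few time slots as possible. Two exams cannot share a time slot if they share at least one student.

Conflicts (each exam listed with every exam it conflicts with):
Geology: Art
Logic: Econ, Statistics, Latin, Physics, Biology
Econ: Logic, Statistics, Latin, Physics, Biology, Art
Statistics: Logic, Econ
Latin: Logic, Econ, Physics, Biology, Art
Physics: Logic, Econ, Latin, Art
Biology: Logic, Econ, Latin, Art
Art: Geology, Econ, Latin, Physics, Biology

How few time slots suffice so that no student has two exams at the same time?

4

Econ, Latin, Biology, Art are mutually in conflict, so at least 4 time slots are needed.
A valid assignment using 4 time slots: Geology=1, Logic=2, Econ=1, Statistics=3, Latin=3, Physics=4, Biology=4, Art=2. Every pair that conflicts lands in different time slots.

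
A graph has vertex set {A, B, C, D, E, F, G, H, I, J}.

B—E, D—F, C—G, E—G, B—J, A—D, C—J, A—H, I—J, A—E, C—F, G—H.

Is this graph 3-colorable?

Yes

The chromatic number is 3. The cycle J-B-E-G-C-J has odd length 5, so it cannot be 2-colored; at least 3 colors are needed.
One proper 3-coloring: A=2, B=2, C=3, D=1, E=1, F=2, G=2, H=1, I=2, J=1.
That is already a proper 3-coloring.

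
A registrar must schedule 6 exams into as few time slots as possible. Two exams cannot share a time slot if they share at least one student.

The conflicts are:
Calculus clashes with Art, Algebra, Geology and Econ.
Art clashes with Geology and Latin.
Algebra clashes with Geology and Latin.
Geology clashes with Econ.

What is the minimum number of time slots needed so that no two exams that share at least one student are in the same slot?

Calculus, Algebra, Geology pairwise conflict, so at least 3 time slots are needed.
3 time slots suffice: time slot 1 → {Calculus, Latin}; time slot 2 → {Geology}; time slot 3 → {Art, Algebra, Econ}. No two conflicting exams share a time slot.

3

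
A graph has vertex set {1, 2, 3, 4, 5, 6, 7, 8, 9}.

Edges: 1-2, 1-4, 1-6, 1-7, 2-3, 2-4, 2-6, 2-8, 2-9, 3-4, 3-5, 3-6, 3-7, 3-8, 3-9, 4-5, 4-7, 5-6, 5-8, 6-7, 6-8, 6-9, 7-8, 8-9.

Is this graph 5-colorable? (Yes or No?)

Yes

The chromatic number is 5. 2, 3, 6, 8, 9 form a clique, so at least 5 colors are needed.
5 colors suffice: 1=blue, 2=yellow, 3=blue, 4=red, 5=yellow, 6=red, 7=yellow, 8=green, 9=purple.
That is already a proper 5-coloring.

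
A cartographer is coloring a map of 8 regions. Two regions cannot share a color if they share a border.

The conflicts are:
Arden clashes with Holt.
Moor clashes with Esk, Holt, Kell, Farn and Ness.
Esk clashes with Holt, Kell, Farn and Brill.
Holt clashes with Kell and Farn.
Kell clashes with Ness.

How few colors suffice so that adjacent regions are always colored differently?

Moor, Esk, Holt, Farn pairwise conflict, so at least 4 colors are needed.
A valid assignment using 4 colors: Arden=1, Moor=1, Esk=2, Holt=3, Kell=4, Farn=4, Brill=1, Ness=2. Each listed conflict is separated.

4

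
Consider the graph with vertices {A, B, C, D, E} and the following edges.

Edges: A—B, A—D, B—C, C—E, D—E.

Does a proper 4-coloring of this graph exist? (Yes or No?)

Yes

The chromatic number is 3. The cycle C-E-D-A-B-C has odd length 5, so it cannot be 2-colored; at least 3 colors are needed.
3 colors suffice: color 1 → {C, D}; color 2 → {B, E}; color 3 → {A}.
Since 4 ≥ 3, a proper 4-coloring certainly exists.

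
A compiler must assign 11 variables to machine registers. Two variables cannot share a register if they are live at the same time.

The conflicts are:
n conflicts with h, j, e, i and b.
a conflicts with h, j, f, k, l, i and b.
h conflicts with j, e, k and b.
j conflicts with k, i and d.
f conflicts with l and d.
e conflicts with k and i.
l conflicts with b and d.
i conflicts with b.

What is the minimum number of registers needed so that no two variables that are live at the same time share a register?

4

a, h, j, k all conflict with each other, so at least 4 registers are needed.
Using 4 registers: n=1, a=1, h=3, j=2, f=2, e=2, k=4, l=3, i=3, b=2, d=1. Each listed conflict is separated.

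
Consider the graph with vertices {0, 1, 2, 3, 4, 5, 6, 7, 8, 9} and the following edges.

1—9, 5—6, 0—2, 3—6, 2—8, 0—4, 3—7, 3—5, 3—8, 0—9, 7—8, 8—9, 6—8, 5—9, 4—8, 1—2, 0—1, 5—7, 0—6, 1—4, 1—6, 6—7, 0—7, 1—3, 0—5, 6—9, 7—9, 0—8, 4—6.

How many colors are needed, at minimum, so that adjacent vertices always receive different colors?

0, 6, 7, 8, 9 are pairwise adjacent (a clique of size 5), so at least 5 colors are needed.
5 colors suffice: color a → {0, 3}; color b → {2, 6}; color c → {1, 5, 8}; color d → {4, 9}; color e → {7}. Every edge joins two different colors.

5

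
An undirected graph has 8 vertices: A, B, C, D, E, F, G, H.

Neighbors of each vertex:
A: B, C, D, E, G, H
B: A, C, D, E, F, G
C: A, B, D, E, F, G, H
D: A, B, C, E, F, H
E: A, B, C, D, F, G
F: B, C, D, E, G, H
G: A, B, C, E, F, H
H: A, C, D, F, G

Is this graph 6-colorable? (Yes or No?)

The chromatic number is 5. A, B, C, E, G are mutually adjacent (a clique of size 5), so at least 5 colors are needed.
5 colors suffice: A=yellow, B=blue, C=red, D=green, E=purple, F=yellow, G=green, H=blue.
Since 6 ≥ 5, a proper 6-coloring certainly exists.

Yes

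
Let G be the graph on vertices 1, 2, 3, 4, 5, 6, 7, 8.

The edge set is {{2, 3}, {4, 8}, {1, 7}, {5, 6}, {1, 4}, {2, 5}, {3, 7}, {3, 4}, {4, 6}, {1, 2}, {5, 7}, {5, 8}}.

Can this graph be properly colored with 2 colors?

The cycle 5-7-3-4-6-5 has odd length 5, so it cannot be 2-colored; at least 3 colors are needed.
So 2 colors are not enough.

No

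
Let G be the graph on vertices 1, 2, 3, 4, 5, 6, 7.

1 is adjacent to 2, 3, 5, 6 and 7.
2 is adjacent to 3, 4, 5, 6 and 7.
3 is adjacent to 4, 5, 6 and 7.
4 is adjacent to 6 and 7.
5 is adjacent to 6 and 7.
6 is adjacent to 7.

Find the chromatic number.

6

1, 2, 3, 5, 6, 7 are mutually adjacent (a clique of size 6), so at least 6 colors are needed.
6 colors suffice: color red → {6}; color blue → {3}; color green → {7}; color yellow → {2}; color purple → {4, 5}; color orange → {1}. Every edge joins two different colors.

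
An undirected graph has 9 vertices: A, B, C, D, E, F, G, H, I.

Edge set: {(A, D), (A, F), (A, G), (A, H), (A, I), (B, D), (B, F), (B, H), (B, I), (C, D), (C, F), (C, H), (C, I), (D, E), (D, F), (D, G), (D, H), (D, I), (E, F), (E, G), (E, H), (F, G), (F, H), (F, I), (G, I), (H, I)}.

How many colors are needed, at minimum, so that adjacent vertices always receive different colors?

5

A, D, F, H, I are mutually adjacent (a clique of size 5), so at least 5 colors are needed.
A valid assignment using 5 colors: A=5, B=5, C=5, D=1, E=3, F=2, G=4, H=4, I=3. No two adjacent vertices share a color.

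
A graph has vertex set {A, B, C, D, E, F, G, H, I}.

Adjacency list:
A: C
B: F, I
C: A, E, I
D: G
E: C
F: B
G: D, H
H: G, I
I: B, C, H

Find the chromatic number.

B and I are adjacent, so at least 2 colors are needed.
2 colors suffice: color 1 → {A, E, F, G, I}; color 2 → {B, C, D, H}. No two adjacent vertices share a color.

2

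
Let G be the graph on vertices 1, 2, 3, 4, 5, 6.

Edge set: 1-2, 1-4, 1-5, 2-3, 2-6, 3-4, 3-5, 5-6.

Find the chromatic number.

1 and 2 are adjacent, so at least 2 colors are needed.
2 colors suffice: color red → {1, 3, 6}; color blue → {2, 4, 5}. Every edge joins two different colors.

2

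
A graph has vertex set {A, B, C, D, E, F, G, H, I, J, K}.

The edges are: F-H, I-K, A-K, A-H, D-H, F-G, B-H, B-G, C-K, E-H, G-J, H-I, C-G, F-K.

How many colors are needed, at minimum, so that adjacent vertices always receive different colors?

2

B and G are adjacent, so at least 2 colors are needed.
2 colors suffice: color 1 → {G, H, K}; color 2 → {A, B, C, D, E, F, I, J}. No two adjacent vertices share a color.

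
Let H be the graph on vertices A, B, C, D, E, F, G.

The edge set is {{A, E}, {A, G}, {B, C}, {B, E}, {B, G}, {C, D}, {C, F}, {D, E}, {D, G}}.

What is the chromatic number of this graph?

C and F are adjacent, so at least 2 colors are needed.
2 colors suffice: color 1 → {C, E, G}; color 2 → {A, B, D, F}. Every edge joins two different colors.

2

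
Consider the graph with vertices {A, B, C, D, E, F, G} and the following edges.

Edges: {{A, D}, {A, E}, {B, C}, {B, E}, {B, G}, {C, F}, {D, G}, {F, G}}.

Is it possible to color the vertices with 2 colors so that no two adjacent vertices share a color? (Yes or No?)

The cycle A-E-B-G-D-A has odd length 5, so it cannot be 2-colored; at least 3 colors are needed.
So 2 colors are not enough.

No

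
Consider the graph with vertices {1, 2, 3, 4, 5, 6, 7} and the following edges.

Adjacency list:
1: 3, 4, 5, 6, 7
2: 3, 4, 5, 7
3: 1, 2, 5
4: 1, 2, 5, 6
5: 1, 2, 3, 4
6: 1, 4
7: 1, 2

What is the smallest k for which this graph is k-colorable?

3

1, 4, 6 are pairwise adjacent, so at least 3 colors are needed.
3 colors suffice: color red → {1, 2}; color blue → {3, 4, 7}; color green → {5, 6}. Each edge has distinct colors on its endpoints.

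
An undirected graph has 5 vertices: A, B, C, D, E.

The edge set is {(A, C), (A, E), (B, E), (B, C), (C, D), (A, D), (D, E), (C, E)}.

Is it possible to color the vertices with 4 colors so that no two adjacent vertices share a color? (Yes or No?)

Yes

The chromatic number is 4. A, C, D, E are mutually adjacent (a clique of size 4), so at least 4 colors are needed.
A valid assignment using 4 colors: A=4, B=3, C=1, D=3, E=2.
That is already a proper 4-coloring.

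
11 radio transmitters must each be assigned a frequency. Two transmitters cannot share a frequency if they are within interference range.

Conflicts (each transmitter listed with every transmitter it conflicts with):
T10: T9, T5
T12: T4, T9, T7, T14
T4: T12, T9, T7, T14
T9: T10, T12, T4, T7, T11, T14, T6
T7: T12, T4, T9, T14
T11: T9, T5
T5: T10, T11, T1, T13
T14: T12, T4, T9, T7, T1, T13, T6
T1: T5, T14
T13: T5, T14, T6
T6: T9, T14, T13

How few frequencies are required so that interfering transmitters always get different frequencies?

T12, T4, T9, T7, T14 all conflict with each other, so at least 5 frequencies are needed.
5 frequencies suffice: frequency 1 → {T5, T14}; frequency 2 → {T9, T1, T13}; frequency 3 → {T10, T7, T11, T6}; frequency 4 → {T12}; frequency 5 → {T4}. No two conflicting transmitters share a frequency.

5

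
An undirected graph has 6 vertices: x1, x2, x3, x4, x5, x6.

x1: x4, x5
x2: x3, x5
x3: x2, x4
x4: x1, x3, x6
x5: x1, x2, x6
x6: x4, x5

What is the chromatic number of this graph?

The cycle x2-x5-x6-x4-x3-x2 has odd length 5, so it cannot be 2-colored; at least 3 colors are needed.
A valid assignment using 3 colors: x1=2, x2=3, x3=2, x4=1, x5=1, x6=2. Each edge has distinct colors on its endpoints.

3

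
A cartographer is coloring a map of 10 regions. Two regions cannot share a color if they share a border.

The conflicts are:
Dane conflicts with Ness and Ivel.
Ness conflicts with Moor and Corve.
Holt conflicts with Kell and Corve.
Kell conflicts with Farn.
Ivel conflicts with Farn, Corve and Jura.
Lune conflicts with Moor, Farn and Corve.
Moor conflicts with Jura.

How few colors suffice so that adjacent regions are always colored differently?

The cycle Moor-Ness-Dane-Ivel-Jura-Moor has odd length 5, so it cannot be 2-colored; at least 3 colors are needed.
A valid assignment using 3 colors: Dane=1, Ness=2, Holt=2, Kell=3, Ivel=2, Lune=2, Moor=1, Farn=1, Corve=1, Jura=3. Every pair that conflicts lands in different colors.

3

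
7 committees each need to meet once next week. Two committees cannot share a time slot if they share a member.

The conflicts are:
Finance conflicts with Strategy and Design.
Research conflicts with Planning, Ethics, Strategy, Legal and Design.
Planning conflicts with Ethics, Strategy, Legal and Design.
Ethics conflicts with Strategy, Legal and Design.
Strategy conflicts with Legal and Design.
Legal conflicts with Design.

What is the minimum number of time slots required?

Research, Planning, Ethics, Strategy, Legal, Design all conflict with each other, so at least 6 time slots are needed.
6 time slots suffice: time slot 1 → {Strategy}; time slot 2 → {Design}; time slot 3 → {Finance, Research}; time slot 4 → {Legal}; time slot 5 → {Planning}; time slot 6 → {Ethics}. No two conflicting committees share a time slot.

6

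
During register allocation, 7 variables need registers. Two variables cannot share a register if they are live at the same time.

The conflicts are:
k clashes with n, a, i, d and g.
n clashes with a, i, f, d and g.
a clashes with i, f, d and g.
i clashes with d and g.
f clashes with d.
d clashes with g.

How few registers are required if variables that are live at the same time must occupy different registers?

k, n, a, i, d, g pairwise conflict, so at least 6 registers are needed.
6 registers suffice: register 1 → {d}; register 2 → {a}; register 3 → {n}; register 4 → {i, f}; register 5 → {g}; register 6 → {k}. No two conflicting variables share a register.

6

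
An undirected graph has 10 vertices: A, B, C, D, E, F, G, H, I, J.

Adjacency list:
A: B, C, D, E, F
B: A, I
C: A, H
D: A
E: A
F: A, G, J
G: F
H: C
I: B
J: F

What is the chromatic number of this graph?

F and J are adjacent, so at least 2 colors are needed.
2 colors suffice: color 1 → {A, G, H, I, J}; color 2 → {B, C, D, E, F}. No two adjacent vertices share a color.

2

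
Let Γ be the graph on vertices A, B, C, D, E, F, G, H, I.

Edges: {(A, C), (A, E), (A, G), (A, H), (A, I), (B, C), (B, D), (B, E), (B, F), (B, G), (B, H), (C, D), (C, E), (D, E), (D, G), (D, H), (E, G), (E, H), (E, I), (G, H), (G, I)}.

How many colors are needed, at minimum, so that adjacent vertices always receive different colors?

B, D, E, G, H form a clique, so at least 5 colors are needed.
5 colors suffice: color 1 → {E, F}; color 2 → {A, B}; color 3 → {C, G}; color 4 → {D, I}; color 5 → {H}. No two adjacent vertices share a color.

5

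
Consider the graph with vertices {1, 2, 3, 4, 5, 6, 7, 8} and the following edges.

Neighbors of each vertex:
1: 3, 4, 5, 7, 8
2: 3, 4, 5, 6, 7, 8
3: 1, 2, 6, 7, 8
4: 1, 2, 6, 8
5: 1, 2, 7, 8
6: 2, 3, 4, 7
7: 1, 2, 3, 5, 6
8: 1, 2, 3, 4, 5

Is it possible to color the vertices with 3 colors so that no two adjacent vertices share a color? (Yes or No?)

No

2, 3, 6, 7 form a clique, so at least 4 colors are needed.
So 3 colors are not enough.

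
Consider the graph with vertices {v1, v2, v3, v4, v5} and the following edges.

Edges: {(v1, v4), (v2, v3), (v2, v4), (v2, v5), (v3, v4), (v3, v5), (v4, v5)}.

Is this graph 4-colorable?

The chromatic number is 4. v2, v3, v4, v5 form a clique, so at least 4 colors are needed.
4 colors suffice: v1=2, v2=3, v3=4, v4=1, v5=2.
That is already a proper 4-coloring.

Yes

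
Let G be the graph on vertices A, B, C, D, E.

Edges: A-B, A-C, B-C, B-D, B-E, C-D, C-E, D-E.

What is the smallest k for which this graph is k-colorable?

4

B, C, D, E form a clique, so at least 4 colors are needed.
4 colors suffice: A=3, B=2, C=1, D=4, E=3. No two adjacent vertices share a color.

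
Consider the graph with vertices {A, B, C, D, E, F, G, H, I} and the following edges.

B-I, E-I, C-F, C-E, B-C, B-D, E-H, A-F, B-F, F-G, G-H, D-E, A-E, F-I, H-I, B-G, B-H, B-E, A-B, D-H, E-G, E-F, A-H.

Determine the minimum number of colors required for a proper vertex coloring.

B, E, G, H are pairwise adjacent (a clique of size 4), so at least 4 colors are needed.
4 colors suffice: color 1 → {B}; color 2 → {E}; color 3 → {F, H}; color 4 → {A, C, D, G, I}. No two adjacent vertices share a color.

4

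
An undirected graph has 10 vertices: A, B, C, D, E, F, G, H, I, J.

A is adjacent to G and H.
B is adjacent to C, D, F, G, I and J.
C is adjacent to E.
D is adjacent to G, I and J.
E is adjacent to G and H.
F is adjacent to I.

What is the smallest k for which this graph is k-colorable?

B, F, I are pairwise adjacent, so at least 3 colors are needed.
3 colors suffice: color red → {A, B, E}; color blue → {C, D, F, H}; color green → {G, I, J}. Every edge joins two different colors.

3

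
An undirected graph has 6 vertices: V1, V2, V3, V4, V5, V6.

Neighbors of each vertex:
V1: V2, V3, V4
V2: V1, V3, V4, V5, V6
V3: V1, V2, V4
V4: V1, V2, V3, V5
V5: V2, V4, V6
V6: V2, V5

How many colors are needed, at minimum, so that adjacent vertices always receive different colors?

V1, V2, V3, V4 form a clique, so at least 4 colors are needed.
A valid assignment using 4 colors: V1=4, V2=1, V3=3, V4=2, V5=3, V6=2. Every edge joins two different colors.

4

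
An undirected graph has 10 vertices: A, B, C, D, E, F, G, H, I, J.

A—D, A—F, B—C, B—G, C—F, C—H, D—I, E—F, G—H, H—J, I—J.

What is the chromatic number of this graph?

The cycle A-D-I-J-H-C-F-A has odd length 7, so it cannot be 2-colored; at least 3 colors are needed.
3 colors suffice: A=red, B=blue, C=red, D=green, E=red, F=blue, G=red, H=blue, I=blue, J=red. No two adjacent vertices share a color.

3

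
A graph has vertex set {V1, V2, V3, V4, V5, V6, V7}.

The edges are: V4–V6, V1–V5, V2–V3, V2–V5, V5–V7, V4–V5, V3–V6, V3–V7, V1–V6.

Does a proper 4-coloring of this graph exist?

Yes

The chromatic number is 3. The cycle V1-V6-V3-V7-V5-V1 has odd length 5, so it cannot be 2-colored; at least 3 colors are needed.
3 colors suffice: color 1 → {V3, V5}; color 2 → {V2, V6, V7}; color 3 → {V1, V4}.
Since 4 ≥ 3, a proper 4-coloring certainly exists.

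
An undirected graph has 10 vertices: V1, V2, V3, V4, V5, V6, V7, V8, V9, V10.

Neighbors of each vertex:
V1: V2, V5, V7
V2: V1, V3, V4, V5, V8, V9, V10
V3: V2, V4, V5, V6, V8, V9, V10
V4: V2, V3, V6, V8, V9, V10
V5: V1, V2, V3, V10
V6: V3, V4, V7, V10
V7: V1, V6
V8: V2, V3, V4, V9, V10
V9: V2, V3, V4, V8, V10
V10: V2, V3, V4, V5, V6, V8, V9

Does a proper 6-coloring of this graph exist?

The chromatic number is 6. V2, V3, V4, V8, V9, V10 are mutually adjacent (a clique of size 6), so at least 6 colors are needed.
6 colors suffice: V1=1, V2=3, V3=2, V4=4, V5=4, V6=3, V7=2, V8=6, V9=5, V10=1.
That is already a proper 6-coloring.

Yes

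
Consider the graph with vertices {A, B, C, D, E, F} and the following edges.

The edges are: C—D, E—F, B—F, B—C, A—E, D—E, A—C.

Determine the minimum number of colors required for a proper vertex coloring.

The cycle B-C-D-E-F-B has odd length 5, so it cannot be 2-colored; at least 3 colors are needed.
3 colors suffice: A=2, B=3, C=1, D=2, E=1, F=2. Every edge joins two different colors.

3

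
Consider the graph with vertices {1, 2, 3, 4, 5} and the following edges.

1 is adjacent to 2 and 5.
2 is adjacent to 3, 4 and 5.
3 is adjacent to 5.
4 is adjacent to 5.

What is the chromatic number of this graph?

3

2, 3, 5 are pairwise adjacent, so at least 3 colors are needed.
3 colors suffice: 1=c, 2=a, 3=c, 4=c, 5=b. Each edge has distinct colors on its endpoints.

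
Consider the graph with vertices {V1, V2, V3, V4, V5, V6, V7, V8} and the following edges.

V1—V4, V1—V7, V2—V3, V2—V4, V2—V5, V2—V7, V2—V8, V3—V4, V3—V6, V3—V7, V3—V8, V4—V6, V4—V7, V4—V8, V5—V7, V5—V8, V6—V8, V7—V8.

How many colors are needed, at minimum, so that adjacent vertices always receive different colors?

5

V2, V3, V4, V7, V8 form a clique, so at least 5 colors are needed.
One proper 5-coloring: V1=B, V2=Y, V3=P, V4=R, V5=R, V6=G, V7=G, V8=B. No two adjacent vertices share a color.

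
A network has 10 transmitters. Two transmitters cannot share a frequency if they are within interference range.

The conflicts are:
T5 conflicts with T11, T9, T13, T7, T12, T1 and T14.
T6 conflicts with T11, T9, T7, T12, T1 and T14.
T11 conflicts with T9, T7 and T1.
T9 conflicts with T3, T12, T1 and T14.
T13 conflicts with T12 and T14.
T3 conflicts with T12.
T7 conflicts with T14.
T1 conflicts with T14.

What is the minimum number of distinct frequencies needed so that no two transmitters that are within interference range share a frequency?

T5, T11, T9, T1 are mutually in conflict, so at least 4 frequencies are needed.
4 frequencies suffice: frequency 1 → {T9, T13, T7}; frequency 2 → {T5, T6, T3}; frequency 3 → {T11, T12, T14}; frequency 4 → {T1}. No two conflicting transmitters share a frequency.

4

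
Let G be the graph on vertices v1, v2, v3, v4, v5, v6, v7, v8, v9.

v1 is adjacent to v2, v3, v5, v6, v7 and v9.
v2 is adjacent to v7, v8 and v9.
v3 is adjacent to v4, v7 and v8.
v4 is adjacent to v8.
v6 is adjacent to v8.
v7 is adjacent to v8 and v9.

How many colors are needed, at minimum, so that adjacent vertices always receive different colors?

v1, v2, v7, v9 are pairwise adjacent (a clique of size 4), so at least 4 colors are needed.
4 colors suffice: color red → {v1, v8}; color blue → {v4, v5, v6, v7}; color green → {v2, v3}; color yellow → {v9}. Each edge has distinct colors on its endpoints.

4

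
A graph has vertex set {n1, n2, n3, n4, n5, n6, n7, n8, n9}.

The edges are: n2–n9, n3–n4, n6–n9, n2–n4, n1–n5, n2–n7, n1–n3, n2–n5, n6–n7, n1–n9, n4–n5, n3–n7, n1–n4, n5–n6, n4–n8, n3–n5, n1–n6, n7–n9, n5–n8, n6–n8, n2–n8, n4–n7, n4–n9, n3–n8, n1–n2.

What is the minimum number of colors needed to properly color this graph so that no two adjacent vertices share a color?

4

n1, n2, n4, n9 form a clique, so at least 4 colors are needed.
4 colors suffice: color 1 → {n4, n6}; color 2 → {n1, n7, n8}; color 3 → {n2, n3}; color 4 → {n5, n9}. No two adjacent vertices share a color.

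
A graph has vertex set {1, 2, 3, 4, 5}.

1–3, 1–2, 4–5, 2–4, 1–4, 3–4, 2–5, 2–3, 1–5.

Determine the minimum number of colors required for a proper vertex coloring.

1, 2, 3, 4 are mutually adjacent (a clique of size 4), so at least 4 colors are needed.
A valid assignment using 4 colors: 1=b, 2=a, 3=d, 4=c, 5=d. Every edge joins two different colors.

4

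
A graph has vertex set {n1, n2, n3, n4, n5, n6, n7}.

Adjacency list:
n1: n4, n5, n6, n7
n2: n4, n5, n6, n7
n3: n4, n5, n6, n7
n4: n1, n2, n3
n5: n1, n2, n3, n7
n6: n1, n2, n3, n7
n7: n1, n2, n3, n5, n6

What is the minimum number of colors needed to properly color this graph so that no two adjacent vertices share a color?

3

n2, n6, n7 are mutually adjacent, so at least 3 colors are needed.
A valid assignment using 3 colors: n1=green, n2=green, n3=green, n4=red, n5=blue, n6=blue, n7=red. No two adjacent vertices share a color.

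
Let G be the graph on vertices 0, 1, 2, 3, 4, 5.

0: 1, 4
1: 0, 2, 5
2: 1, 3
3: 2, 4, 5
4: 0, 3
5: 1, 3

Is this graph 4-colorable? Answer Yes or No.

The chromatic number is 3. The cycle 3-4-0-1-2-3 has odd length 5, so it cannot be 2-colored; at least 3 colors are needed.
3 colors suffice: color a → {1, 3}; color b → {0, 2, 5}; color c → {4}.
Since 4 ≥ 3, a proper 4-coloring certainly exists.

Yes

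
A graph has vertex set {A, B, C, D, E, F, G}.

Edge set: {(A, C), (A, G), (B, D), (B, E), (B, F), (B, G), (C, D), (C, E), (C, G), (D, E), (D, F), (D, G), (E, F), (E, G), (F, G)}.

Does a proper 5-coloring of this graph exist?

The chromatic number is 5. B, D, E, F, G are mutually adjacent (a clique of size 5), so at least 5 colors are needed.
One proper 5-coloring: A=2, B=4, C=4, D=2, E=3, F=5, G=1.
That is already a proper 5-coloring.

Yes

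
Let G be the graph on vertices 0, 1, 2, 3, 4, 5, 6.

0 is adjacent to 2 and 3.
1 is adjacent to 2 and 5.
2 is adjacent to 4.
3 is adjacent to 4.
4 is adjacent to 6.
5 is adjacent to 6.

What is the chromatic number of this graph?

The cycle 6-5-1-2-4-6 has odd length 5, so it cannot be 2-colored; at least 3 colors are needed.
3 colors suffice: color red → {2, 3, 5}; color blue → {0, 1, 4}; color green → {6}. No two adjacent vertices share a color.

3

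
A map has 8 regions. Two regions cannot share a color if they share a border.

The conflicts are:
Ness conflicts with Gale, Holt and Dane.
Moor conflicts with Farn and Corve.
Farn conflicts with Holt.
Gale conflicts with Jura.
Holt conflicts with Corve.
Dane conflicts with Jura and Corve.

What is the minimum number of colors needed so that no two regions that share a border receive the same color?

Dane and Jura conflict, so at least 2 colors are needed.
A valid assignment using 2 colors: Ness=2, Moor=1, Farn=2, Gale=1, Holt=1, Dane=1, Jura=2, Corve=2. Each listed conflict is separated.

2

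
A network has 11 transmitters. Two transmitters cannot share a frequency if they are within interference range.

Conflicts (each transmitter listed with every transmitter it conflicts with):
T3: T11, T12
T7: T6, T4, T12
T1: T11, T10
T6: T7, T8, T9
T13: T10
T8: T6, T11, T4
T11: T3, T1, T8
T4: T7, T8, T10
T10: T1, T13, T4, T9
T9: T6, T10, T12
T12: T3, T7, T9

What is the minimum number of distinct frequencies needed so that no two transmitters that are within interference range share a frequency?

3

The cycle T11-T1-T10-T4-T8-T11 has odd length 5, so it cannot be 2-colored; at least 3 frequencies are needed.
3 frequencies suffice: frequency 1 → {T6, T11, T10, T12}; frequency 2 → {T3, T1, T13, T4, T9}; frequency 3 → {T7, T8}. No two conflicting transmitters share a frequency.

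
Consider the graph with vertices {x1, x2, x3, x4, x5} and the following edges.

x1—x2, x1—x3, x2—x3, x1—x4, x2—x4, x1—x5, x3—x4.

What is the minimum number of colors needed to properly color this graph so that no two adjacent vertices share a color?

x1, x2, x3, x4 form a clique, so at least 4 colors are needed.
4 colors suffice: color 1 → {x1}; color 2 → {x4, x5}; color 3 → {x2}; color 4 → {x3}. No two adjacent vertices share a color.

4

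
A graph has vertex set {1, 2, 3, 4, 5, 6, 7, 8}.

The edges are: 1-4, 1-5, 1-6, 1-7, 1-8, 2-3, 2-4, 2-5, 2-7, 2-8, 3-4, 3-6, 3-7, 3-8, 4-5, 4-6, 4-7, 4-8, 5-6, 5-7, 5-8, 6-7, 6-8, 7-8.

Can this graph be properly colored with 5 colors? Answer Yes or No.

1, 4, 5, 6, 7, 8 are mutually adjacent (a clique of size 6), so at least 6 colors are needed.
So 5 colors are not enough.

No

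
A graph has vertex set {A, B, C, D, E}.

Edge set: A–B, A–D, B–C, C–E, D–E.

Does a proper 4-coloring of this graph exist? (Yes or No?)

The chromatic number is 3. The cycle B-A-D-E-C-B has odd length 5, so it cannot be 2-colored; at least 3 colors are needed.
One proper 3-coloring: A=2, B=1, C=2, D=1, E=3.
Since 4 ≥ 3, a proper 4-coloring certainly exists.

Yes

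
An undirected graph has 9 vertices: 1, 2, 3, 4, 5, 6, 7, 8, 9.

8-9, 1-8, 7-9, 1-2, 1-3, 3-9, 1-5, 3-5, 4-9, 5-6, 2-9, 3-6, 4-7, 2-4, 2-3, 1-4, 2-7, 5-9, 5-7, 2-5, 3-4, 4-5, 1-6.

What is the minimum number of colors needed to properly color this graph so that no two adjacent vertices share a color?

2, 4, 5, 7, 9 form a clique, so at least 5 colors are needed.
5 colors suffice: 1=e, 2=d, 3=c, 4=b, 5=a, 6=b, 7=c, 8=a, 9=e. Each edge has distinct colors on its endpoints.

5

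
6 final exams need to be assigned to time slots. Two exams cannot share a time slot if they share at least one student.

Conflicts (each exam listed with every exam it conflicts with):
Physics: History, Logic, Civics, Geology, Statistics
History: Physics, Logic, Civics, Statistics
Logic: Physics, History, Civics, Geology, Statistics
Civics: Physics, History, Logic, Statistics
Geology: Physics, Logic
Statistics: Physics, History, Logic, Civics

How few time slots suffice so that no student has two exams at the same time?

Physics, History, Logic, Civics, Statistics are mutually in conflict, so at least 5 time slots are needed.
Using 5 time slots: Physics=2, History=5, Logic=1, Civics=3, Geology=3, Statistics=4. Each listed conflict is separated.

5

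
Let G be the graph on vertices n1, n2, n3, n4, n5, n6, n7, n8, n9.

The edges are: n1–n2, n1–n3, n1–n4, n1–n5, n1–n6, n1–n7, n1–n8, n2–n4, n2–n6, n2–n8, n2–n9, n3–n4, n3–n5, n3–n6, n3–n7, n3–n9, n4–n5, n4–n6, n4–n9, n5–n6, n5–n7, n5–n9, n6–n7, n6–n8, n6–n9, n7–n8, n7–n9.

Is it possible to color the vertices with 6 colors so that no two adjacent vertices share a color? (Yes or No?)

The chromatic number is 5. n3, n4, n5, n6, n9 form a clique, so at least 5 colors are needed.
One proper 5-coloring: n1=2, n2=4, n3=5, n4=3, n5=4, n6=1, n7=3, n8=5, n9=2.
Since 6 ≥ 5, a proper 6-coloring certainly exists.

Yes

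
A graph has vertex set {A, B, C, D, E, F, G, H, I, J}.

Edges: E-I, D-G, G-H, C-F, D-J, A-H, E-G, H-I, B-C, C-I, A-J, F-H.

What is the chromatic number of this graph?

The cycle D-J-A-H-G-D has odd length 5, so it cannot be 2-colored; at least 3 colors are needed.
One proper 3-coloring: A=2, B=2, C=1, D=3, E=1, F=2, G=2, H=1, I=2, J=1. Each edge has distinct colors on its endpoints.

3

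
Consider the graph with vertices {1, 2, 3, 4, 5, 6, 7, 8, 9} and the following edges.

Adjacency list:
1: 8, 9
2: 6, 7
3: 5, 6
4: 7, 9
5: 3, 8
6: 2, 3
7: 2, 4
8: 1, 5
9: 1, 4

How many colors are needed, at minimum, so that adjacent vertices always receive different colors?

The cycle 7-2-6-3-5-8-1-9-4-7 has odd length 9, so it cannot be 2-colored; at least 3 colors are needed.
One proper 3-coloring: 1=red, 2=red, 3=blue, 4=red, 5=red, 6=green, 7=blue, 8=blue, 9=blue. No two adjacent vertices share a color.

3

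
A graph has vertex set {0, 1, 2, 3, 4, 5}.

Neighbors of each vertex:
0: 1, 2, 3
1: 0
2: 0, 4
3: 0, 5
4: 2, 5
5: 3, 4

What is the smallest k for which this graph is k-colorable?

The cycle 3-0-2-4-5-3 has odd length 5, so it cannot be 2-colored; at least 3 colors are needed.
3 colors suffice: color red → {0, 4}; color blue → {1, 2, 5}; color green → {3}. No two adjacent vertices share a color.

3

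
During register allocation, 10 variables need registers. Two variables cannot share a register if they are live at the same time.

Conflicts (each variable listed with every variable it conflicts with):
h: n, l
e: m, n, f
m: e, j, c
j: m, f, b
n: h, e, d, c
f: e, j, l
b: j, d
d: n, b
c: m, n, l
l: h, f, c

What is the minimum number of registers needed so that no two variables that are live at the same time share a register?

3

The cycle c-m-j-f-l-c has odd length 5, so it cannot be 2-colored; at least 3 registers are needed.
A valid assignment using 3 registers: h=2, e=2, m=3, j=1, n=1, f=3, b=3, d=2, c=2, l=1. Each listed conflict is separated.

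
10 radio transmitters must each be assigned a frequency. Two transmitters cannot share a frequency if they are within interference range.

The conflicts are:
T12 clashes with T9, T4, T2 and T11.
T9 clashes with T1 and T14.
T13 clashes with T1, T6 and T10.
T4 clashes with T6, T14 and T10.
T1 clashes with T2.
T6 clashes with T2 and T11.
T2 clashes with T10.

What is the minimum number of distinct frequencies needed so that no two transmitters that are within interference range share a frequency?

T13 and T1 conflict, so at least 2 frequencies are needed.
A valid assignment using 2 frequencies: T12=2, T9=1, T13=1, T4=1, T1=2, T6=2, T14=2, T2=1, T10=2, T11=1. Each listed conflict is separated.

2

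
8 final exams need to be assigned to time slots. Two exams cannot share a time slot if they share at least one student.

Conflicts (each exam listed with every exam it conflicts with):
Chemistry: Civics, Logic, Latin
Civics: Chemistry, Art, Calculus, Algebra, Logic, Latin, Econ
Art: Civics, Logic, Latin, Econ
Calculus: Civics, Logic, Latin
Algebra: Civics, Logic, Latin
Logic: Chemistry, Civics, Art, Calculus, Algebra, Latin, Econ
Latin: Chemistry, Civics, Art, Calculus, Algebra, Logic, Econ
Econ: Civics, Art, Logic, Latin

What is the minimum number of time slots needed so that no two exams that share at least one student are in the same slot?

Civics, Art, Logic, Latin, Econ pairwise conflict, so at least 5 time slots are needed.
5 time slots suffice: time slot 1 → {Latin}; time slot 2 → {Civics}; time slot 3 → {Logic}; time slot 4 → {Chemistry, Art, Calculus, Algebra}; time slot 5 → {Econ}. Each listed conflict is separated.

5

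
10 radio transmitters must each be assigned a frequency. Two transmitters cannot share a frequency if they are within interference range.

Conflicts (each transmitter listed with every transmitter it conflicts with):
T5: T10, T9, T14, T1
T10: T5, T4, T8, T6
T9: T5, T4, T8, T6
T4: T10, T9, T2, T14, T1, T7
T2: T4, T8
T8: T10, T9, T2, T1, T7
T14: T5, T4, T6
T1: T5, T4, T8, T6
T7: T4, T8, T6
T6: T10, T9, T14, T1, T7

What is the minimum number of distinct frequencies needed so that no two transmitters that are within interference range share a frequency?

2

T9 and T8 conflict, so at least 2 frequencies are needed.
Using 2 frequencies: T5=1, T10=2, T9=2, T4=1, T2=2, T8=1, T14=2, T1=2, T7=2, T6=1. Every pair that conflicts lands in different frequencies.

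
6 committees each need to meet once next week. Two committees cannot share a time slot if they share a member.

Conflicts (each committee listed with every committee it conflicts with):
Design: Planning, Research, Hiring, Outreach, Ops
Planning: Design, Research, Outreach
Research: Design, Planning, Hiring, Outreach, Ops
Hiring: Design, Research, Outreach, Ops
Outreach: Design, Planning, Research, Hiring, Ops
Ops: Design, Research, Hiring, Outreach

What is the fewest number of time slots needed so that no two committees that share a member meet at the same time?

5

Design, Research, Hiring, Outreach, Ops pairwise conflict, so at least 5 time slots are needed.
5 time slots suffice: Design=1, Planning=4, Research=3, Hiring=5, Outreach=2, Ops=4. Each listed conflict is separated.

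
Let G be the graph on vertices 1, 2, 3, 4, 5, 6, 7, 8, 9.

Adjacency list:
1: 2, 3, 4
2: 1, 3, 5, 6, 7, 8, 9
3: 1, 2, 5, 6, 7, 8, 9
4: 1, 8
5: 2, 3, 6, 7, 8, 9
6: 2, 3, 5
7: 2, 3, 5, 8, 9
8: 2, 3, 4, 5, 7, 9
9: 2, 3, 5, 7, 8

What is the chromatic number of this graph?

6

2, 3, 5, 7, 8, 9 form a clique, so at least 6 colors are needed.
6 colors suffice: color red → {3, 4}; color blue → {2}; color green → {1, 6, 8}; color yellow → {5}; color purple → {9}; color orange → {7}. No two adjacent vertices share a color.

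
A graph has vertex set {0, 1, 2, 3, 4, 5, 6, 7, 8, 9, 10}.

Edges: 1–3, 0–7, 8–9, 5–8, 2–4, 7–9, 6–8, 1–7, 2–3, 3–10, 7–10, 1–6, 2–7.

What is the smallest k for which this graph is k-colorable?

3

The cycle 8-9-7-1-6-8 has odd length 5, so it cannot be 2-colored; at least 3 colors are needed.
3 colors suffice: 0=blue, 1=blue, 2=blue, 3=red, 4=red, 5=blue, 6=green, 7=red, 8=red, 9=blue, 10=blue. Every edge joins two different colors.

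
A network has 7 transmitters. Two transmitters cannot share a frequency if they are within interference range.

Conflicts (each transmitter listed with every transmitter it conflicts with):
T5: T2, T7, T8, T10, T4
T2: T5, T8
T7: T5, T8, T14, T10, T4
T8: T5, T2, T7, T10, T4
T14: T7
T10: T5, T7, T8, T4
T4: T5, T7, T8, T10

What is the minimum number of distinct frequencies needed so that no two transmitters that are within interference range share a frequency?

5

T5, T7, T8, T10, T4 are mutually in conflict, so at least 5 frequencies are needed.
5 frequencies suffice: frequency 1 → {T5, T14}; frequency 2 → {T2, T7}; frequency 3 → {T8}; frequency 4 → {T10}; frequency 5 → {T4}. Each listed conflict is separated.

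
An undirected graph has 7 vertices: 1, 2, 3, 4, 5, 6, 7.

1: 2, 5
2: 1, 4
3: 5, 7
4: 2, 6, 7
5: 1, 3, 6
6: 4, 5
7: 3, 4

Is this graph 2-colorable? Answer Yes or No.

No

The cycle 5-1-2-4-6-5 has odd length 5, so it cannot be 2-colored; at least 3 colors are needed.
So 2 colors are not enough.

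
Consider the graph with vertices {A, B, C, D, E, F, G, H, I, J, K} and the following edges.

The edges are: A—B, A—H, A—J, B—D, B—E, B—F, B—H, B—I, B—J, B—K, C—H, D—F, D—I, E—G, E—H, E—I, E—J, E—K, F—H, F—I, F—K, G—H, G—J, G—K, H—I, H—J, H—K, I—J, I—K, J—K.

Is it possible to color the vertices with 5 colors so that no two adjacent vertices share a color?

No

B, E, H, I, J, K are mutually adjacent (a clique of size 6), so at least 6 colors are needed.
So 5 colors are not enough.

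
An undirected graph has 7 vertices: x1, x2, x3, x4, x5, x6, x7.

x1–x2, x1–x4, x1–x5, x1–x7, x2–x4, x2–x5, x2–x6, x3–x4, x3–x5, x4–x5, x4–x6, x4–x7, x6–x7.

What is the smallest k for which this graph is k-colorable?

x1, x2, x4, x5 are mutually adjacent (a clique of size 4), so at least 4 colors are needed.
4 colors suffice: color red → {x4}; color blue → {x1, x3, x6}; color green → {x2, x7}; color yellow → {x5}. Every edge joins two different colors.

4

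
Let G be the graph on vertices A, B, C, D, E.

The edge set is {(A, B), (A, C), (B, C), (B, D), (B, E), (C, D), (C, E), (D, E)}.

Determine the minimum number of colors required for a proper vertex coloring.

4

B, C, D, E are mutually adjacent (a clique of size 4), so at least 4 colors are needed.
4 colors suffice: color 1 → {C}; color 2 → {B}; color 3 → {A, D}; color 4 → {E}. No two adjacent vertices share a color.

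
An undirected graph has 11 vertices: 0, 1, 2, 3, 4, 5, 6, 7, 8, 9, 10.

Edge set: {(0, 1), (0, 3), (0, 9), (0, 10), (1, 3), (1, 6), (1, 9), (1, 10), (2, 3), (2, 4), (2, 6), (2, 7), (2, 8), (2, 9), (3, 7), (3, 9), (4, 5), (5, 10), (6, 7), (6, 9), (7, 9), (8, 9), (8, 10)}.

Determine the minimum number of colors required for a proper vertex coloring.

0, 1, 3, 9 form a clique, so at least 4 colors are needed.
One proper 4-coloring: 0=yellow, 1=blue, 2=blue, 3=green, 4=red, 5=blue, 6=green, 7=yellow, 8=green, 9=red, 10=red. Each edge has distinct colors on its endpoints.

4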